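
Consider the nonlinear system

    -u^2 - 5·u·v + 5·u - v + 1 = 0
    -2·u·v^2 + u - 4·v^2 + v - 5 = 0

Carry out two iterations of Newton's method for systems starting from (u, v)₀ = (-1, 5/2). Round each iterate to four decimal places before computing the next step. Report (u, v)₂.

At (-1, 5/2): F = (5.0000, -16.0000).
Jacobian J = [[-2·u - 5·v + 5, -5·u - 1], [-2·v^2 + 1, -4·u·v - 8·v + 1]].
At the point, J = [[-5.5000, 4.0000], [-11.5000, -9.0000]] (det J = 95.5000).
Solving J·Δ = −F gives Δ = (-0.1990, -1.5236).
Then the next iterate is (u, v)₁ = (-1.1990, 0.9764).
Round to (-1.1990, 0.9764) and repeat: F = (-1.555483, -6.749878), J = [[2.5160, 4.9950], [-0.906714, -2.128386]].
Δ = (44.8270, -22.2681), so (u, v)₂ = (43.6280, -21.2917).

(43.6280, -21.2917)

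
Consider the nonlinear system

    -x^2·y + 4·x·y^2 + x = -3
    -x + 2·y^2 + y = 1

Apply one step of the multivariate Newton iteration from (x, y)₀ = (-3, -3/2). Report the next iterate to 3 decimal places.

(0.068, -1.114)

At (-3, -3/2): F = (-13.500, 5.000).
Jacobian J = [[-2·x·y + 4·y^2 + 1, -x^2 + 8·x·y], [-1, 4·y + 1]].
At the point, J = [[1.000, 27.000], [-1.000, -5.000]] (det J = 22.000).
Solving J·Δ = −F gives Δ = (3.068, 0.386).
Then the next iterate is (x, y)₁ = (0.068, -1.114).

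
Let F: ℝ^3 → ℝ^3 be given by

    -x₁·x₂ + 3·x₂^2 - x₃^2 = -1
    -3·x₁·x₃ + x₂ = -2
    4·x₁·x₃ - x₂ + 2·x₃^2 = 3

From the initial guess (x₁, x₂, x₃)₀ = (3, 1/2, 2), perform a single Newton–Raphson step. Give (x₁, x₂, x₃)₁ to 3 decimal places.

At (3, 1/2, 2): F = (-3.750, -15.500, 28.500).
Jacobian J = [[-x₂, -x₁ + 6·x₂, -2·x₃], [-3·x₃, 1, -3·x₁], [4·x₃, -1, 4·x₁ + 4·x₃]].
At the point, J = [[-0.500, 0.000, -4.000], [-6.000, 1.000, -9.000], [8.000, -1.000, 20.000]] (det J = 2.500).
Solving J·Δ = −F gives Δ = (-4.300, -13.900, -0.400).
Then the next iterate is (x₁, x₂, x₃)₁ = (-1.300, -13.400, 1.600).

(-1.300, -13.400, 1.600)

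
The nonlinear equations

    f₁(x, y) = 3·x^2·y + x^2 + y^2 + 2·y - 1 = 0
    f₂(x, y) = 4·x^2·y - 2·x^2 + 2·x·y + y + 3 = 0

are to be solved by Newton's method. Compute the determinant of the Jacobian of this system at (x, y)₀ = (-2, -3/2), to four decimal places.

-137.0000

J = [[6·x·y + 2·x, 3·x^2 + 2·y + 2], [8·x·y - 4·x + 2·y, 4·x^2 + 2·x + 1]].
At the point, J = [[14.0000, 11.0000], [29.0000, 13.0000]].
det J = -137.0000.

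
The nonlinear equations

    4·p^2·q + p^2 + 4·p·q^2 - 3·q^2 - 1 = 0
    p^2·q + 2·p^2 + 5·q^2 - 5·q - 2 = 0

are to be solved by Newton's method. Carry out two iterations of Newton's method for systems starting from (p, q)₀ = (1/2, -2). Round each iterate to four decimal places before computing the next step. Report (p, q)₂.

(6.3298, 0.2275)

At (1/2, -2): F = (-6.7500, 28.0000).
Jacobian J = [[8·p·q + 2·p + 4·q^2, 4·p^2 + 8·p·q - 6·q], [2·p·q + 4·p, p^2 + 10·q - 5]].
At the point, J = [[9.0000, 5.0000], [0.0000, -24.7500]] (det J = -222.7500).
Solving J·Δ = −F gives Δ = (0.1215, 1.1313).
Then the next iterate is (p, q)₁ = (0.6215, -0.8687).
Round to (0.6215, -0.8687) and repeat: F = (-2.343807, 6.553677), J = [[-0.057618, 2.438073], [1.406206, -13.300738]].
Δ = (5.7083, 1.0962), so (p, q)₂ = (6.3298, 0.2275).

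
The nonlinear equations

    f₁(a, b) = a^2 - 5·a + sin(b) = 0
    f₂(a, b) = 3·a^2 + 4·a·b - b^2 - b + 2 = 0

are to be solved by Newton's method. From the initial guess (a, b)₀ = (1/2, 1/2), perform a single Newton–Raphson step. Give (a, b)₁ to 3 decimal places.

At (1/2, 1/2): F = (-1.77057, 3.000).
Jacobian J = [[2·a - 5, cos(b)], [6·a + 4·b, 4·a - 2·b - 1]].
At the point, J = [[-4.000, 0.87758], [5.000, 0.000]] (det J = -4.38791).
Solving J·Δ = −F gives Δ = (-0.600, -0.717).
Then the next iterate is (a, b)₁ = (-0.100, -0.217).

(-0.100, -0.217)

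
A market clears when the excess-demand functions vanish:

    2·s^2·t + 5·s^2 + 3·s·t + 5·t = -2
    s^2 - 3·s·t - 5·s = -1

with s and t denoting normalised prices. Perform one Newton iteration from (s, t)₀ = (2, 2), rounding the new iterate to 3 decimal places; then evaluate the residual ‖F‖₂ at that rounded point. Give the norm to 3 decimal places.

9.106

At (2, 2): F = (60.000, -17.000).
Jacobian J = [[4·s·t + 10·s + 3·t, 2·s^2 + 3·s + 5], [2·s - 3·t - 5, -3·s]].
At the point, J = [[42.000, 19.000], [-7.000, -6.000]] (det J = -119.000).
Solving J·Δ = −F gives Δ = (-0.311, -2.471).
Then the next iterate is (s, t)₁ = (1.689, -0.471).
Re-evaluating at (1.689, -0.471): F = (8.83478, -2.20572), so ‖F‖₂ = 9.106.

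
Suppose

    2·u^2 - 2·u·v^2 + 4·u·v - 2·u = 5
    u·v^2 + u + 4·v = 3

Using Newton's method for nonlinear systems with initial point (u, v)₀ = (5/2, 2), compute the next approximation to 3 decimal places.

At (5/2, 2): F = (2.500, 17.500).
Jacobian J = [[4·u - 2·v^2 + 4·v - 2, -4·u·v + 4·u], [v^2 + 1, 2·u·v + 4]].
At the point, J = [[8.000, -10.000], [5.000, 14.000]] (det J = 162.000).
Solving J·Δ = −F gives Δ = (-1.296, -0.787).
Then the next iterate is (u, v)₁ = (1.204, 1.213).

(1.204, 1.213)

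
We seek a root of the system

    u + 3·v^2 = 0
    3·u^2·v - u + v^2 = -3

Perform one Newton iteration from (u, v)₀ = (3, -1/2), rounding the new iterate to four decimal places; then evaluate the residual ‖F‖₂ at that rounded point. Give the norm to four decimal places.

5091.8060

At (3, -1/2): F = (3.7500, -13.2500).
Jacobian J = [[1, 6·v], [6·u·v - 1, 3·u^2 + 2·v]].
At the point, J = [[1.0000, -3.0000], [-10.0000, 26.0000]] (det J = -4.0000).
Solving J·Δ = −F gives Δ = (14.4375, 6.0625).
Then the next iterate is (u, v)₁ = (17.4375, 5.5625).
Re-evaluating at (17.4375, 5.5625): F = (110.261719, 5090.612061), so ‖F‖₂ = 5091.8060.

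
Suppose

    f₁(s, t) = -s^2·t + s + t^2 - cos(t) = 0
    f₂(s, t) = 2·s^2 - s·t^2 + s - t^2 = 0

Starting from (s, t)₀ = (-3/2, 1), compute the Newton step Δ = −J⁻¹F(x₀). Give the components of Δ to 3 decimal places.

(0.710, 0.761)

At (-3/2, 1): F = (-3.29030, 3.500).
Jacobian J = [[-2·s·t + 1, -s^2 + 2·t + sin(t)], [4·s - t^2 + 1, -2·s·t - 2·t]].
At the point, J = [[4.000, 0.59147], [-6.000, 1.000]] (det J = 7.54883).
Solving J·Δ = −F gives Δ = (0.710, 0.761).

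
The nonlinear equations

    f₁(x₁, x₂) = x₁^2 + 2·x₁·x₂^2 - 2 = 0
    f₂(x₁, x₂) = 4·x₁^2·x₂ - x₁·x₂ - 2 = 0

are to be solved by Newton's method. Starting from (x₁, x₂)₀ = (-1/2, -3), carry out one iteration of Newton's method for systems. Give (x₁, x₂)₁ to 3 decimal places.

At (-1/2, -3): F = (-10.750, -6.500).
Jacobian J = [[2·x₁ + 2·x₂^2, 4·x₁·x₂], [8·x₁·x₂ - x₂, 4·x₁^2 - x₁]].
At the point, J = [[17.000, 6.000], [15.000, 1.500]] (det J = -64.500).
Solving J·Δ = −F gives Δ = (0.355, 0.787).
Then the next iterate is (x₁, x₂)₁ = (-0.145, -2.213).

(-0.145, -2.213)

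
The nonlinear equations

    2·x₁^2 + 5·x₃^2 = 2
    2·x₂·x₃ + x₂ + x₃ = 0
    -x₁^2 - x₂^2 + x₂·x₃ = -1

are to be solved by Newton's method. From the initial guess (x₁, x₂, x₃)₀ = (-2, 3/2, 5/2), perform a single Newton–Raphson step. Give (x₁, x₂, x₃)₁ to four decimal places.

At (-2, 3/2, 5/2): F = (37.2500, 11.5000, -1.5000).
Jacobian J = [[4·x₁, 0, 10·x₃], [0, 2·x₃ + 1, 2·x₂ + 1], [-2·x₁, -2·x₂ + x₃, x₂]].
At the point, J = [[-8.0000, 0.0000, 25.0000], [0.0000, 6.0000, 4.0000], [4.0000, -0.5000, 1.5000]] (det J = -688.0000).
Solving J·Δ = −F gives Δ = (0.7137, -1.0756, -1.2616).
Then the next iterate is (x₁, x₂, x₃)₁ = (-1.2863, 0.4244, 1.2384).

(-1.2863, 0.4244, 1.2384)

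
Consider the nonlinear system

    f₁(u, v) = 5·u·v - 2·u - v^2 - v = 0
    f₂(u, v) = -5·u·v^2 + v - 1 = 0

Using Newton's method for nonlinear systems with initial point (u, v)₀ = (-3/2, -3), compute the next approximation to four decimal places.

At (-3/2, -3): F = (19.5000, 63.5000).
Jacobian J = [[5·v - 2, 5·u - 2·v - 1], [-5·v^2, -10·u·v + 1]].
At the point, J = [[-17.0000, -2.5000], [-45.0000, -44.0000]] (det J = 635.5000).
Solving J·Δ = −F gives Δ = (1.1003, 0.3179).
Then the next iterate is (u, v)₁ = (-0.3997, -2.6821).

(-0.3997, -2.6821)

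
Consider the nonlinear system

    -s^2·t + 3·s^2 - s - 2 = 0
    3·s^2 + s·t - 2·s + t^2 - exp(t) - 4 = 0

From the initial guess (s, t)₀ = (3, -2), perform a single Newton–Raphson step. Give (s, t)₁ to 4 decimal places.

At (3, -2): F = (40.0000, 14.864665).
Jacobian J = [[-2·s·t + 6·s - 1, -s^2], [6·s + t - 2, s + 2·t - exp(t)]].
At the point, J = [[29.0000, -9.0000], [14.0000, -1.135335]] (det J = 93.075277).
Solving J·Δ = −F gives Δ = (-0.9494, 1.3852).
Then the next iterate is (s, t)₁ = (2.0506, -0.6148).

(2.0506, -0.6148)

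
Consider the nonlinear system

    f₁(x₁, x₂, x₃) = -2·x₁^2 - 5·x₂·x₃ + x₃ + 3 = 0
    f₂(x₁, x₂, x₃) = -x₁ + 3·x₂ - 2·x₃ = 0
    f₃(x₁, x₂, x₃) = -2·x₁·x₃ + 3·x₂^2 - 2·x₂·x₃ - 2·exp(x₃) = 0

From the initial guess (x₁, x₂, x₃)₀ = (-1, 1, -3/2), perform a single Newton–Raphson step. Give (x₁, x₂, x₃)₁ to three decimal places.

(0.325, 0.368, 0.390)

At (-1, 1, -3/2): F = (7.000, 7.000, 2.55374).
Jacobian J = [[-4·x₁, -5·x₃, -5·x₂ + 1], [-1, 3, -2], [-2·x₃, 6·x₂ - 2·x₃, -2·x₁ - 2·x₂ - 2·exp(x₃)]].
At the point, J = [[4.000, 7.500, -4.000], [-1.000, 3.000, -2.000], [3.000, 9.000, -0.44626]] (det J = 90.29792).
Solving J·Δ = −F gives Δ = (1.325, -0.632, 1.890).
Then the next iterate is (x₁, x₂, x₃)₁ = (0.325, 0.368, 0.390).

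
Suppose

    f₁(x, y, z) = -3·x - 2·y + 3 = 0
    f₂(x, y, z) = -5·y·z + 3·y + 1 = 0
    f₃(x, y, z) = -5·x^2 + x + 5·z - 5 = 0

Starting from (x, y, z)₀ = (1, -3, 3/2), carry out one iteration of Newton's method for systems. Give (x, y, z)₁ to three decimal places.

At (1, -3, 3/2): F = (6.000, 14.500, -1.500).
Jacobian J = [[-3, -2, 0], [0, -5·z + 3, -5·y], [-10·x + 1, 0, 5]].
At the point, J = [[-3.000, -2.000, 0.000], [0.000, -4.500, 15.000], [-9.000, 0.000, 5.000]] (det J = 337.500).
Solving J·Δ = −F gives Δ = (-0.163, 3.244, 0.007).
Then the next iterate is (x, y, z)₁ = (0.837, 0.244, 1.507).

(0.837, 0.244, 1.507)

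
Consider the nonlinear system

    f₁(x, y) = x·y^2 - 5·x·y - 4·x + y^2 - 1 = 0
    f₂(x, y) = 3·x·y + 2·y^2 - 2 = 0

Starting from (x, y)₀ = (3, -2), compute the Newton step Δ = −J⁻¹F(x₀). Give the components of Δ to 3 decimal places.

(-1.926, 0.443)

At (3, -2): F = (33.000, -12.000).
Jacobian J = [[y^2 - 5·y - 4, 2·x·y - 5·x + 2·y], [3·y, 3·x + 4·y]].
At the point, J = [[10.000, -31.000], [-6.000, 1.000]] (det J = -176.000).
Solving J·Δ = −F gives Δ = (-1.926, 0.443).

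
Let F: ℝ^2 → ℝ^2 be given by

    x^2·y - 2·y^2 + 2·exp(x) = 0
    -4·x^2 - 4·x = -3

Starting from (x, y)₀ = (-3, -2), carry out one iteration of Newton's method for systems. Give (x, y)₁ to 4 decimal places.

At (-3, -2): F = (-25.900426, -21.0000).
Jacobian J = [[2·x·y + 2·exp(x), x^2 - 4·y], [-8·x - 4, 0]].
At the point, J = [[12.099574, 17.0000], [20.0000, 0.0000]] (det J = -340.0000).
Solving J·Δ = −F gives Δ = (1.0500, 0.7762).
Then the next iterate is (x, y)₁ = (-1.9500, -1.2238).

(-1.9500, -1.2238)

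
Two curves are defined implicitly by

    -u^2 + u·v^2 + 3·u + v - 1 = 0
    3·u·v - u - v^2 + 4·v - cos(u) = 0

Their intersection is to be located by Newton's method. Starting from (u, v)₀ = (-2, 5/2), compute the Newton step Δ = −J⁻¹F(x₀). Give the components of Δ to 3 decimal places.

(1.591, 0.008)

At (-2, 5/2): F = (-21.000, -8.83385).
Jacobian J = [[-2·u + v^2 + 3, 2·u·v + 1], [3·v + sin(u) - 1, 3·u - 2·v + 4]].
At the point, J = [[13.250, -9.000], [5.59070, -7.000]] (det J = -42.43368).
Solving J·Δ = −F gives Δ = (1.591, 0.008).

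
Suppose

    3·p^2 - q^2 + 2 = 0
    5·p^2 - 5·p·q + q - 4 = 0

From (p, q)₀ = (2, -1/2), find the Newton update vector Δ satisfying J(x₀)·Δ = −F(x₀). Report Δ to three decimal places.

(-1.105, -0.486)

At (2, -1/2): F = (13.750, 20.500).
Jacobian J = [[6·p, -2·q], [10·p - 5·q, -5·p + 1]].
At the point, J = [[12.000, 1.000], [22.500, -9.000]] (det J = -130.500).
Solving J·Δ = −F gives Δ = (-1.105, -0.486).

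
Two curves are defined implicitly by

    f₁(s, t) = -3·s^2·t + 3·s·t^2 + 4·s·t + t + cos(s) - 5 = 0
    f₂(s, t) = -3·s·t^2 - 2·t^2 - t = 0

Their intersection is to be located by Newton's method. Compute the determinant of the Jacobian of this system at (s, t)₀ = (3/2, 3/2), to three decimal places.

128.636

J = [[-6·s·t + 3·t^2 + 4·t - sin(s), -3·s^2 + 6·s·t + 4·s + 1], [-3·t^2, -6·s·t - 4·t - 1]].
At the point, J = [[-1.74749, 13.750], [-6.750, -20.500]].
det J = 128.636.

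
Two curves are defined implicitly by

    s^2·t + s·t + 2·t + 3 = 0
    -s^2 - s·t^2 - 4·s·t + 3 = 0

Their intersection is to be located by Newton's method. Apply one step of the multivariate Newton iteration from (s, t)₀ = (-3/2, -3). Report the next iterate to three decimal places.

(-0.745, -2.739)

At (-3/2, -3): F = (-5.250, -3.750).
Jacobian J = [[2·s·t + t, s^2 + s + 2], [-2·s - t^2 - 4·t, -2·s·t - 4·s]].
At the point, J = [[6.000, 2.750], [6.000, -3.000]] (det J = -34.500).
Solving J·Δ = −F gives Δ = (0.755, 0.261).
Then the next iterate is (s, t)₁ = (-0.745, -2.739).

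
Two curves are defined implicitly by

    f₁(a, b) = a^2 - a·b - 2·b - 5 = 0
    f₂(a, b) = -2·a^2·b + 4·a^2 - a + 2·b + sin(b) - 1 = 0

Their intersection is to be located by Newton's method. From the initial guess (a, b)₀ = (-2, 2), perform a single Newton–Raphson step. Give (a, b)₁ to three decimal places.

(-2.167, 2.947)

At (-2, 2): F = (-1.000, 5.90930).
Jacobian J = [[2·a - b, -a - 2], [-4·a·b + 8·a - 1, -2·a^2 + cos(b) + 2]].
At the point, J = [[-6.000, 0.000], [-1.000, -6.41615]] (det J = 38.49688).
Solving J·Δ = −F gives Δ = (-0.167, 0.947).
Then the next iterate is (a, b)₁ = (-2.167, 2.947).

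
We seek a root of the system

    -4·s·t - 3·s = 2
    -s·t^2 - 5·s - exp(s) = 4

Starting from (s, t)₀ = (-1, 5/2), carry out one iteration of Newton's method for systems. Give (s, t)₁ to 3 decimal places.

(0.483, 4.569)

At (-1, 5/2): F = (11.000, 6.88212).
Jacobian J = [[-4·t - 3, -4·s], [-t^2 - exp(s) - 5, -2·s·t]].
At the point, J = [[-13.000, 4.000], [-11.61788, 5.000]] (det J = -18.52848).
Solving J·Δ = −F gives Δ = (1.483, 2.069).
Then the next iterate is (s, t)₁ = (0.483, 4.569).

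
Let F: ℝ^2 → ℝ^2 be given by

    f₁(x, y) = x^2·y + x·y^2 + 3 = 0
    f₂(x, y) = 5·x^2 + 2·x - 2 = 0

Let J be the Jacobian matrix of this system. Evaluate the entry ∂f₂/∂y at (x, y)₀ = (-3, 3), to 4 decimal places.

0.0000

∂f₂/∂y = 0.
At (-3, 3) this is 0.0000.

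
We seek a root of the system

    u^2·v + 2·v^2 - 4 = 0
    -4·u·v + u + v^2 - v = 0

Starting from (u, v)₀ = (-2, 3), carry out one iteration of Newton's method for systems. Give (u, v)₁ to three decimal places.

(3.500, 5.500)

At (-2, 3): F = (26.000, 28.000).
Jacobian J = [[2·u·v, u^2 + 4·v], [-4·v + 1, -4·u + 2·v - 1]].
At the point, J = [[-12.000, 16.000], [-11.000, 13.000]] (det J = 20.000).
Solving J·Δ = −F gives Δ = (5.500, 2.500).
Then the next iterate is (u, v)₁ = (3.500, 5.500).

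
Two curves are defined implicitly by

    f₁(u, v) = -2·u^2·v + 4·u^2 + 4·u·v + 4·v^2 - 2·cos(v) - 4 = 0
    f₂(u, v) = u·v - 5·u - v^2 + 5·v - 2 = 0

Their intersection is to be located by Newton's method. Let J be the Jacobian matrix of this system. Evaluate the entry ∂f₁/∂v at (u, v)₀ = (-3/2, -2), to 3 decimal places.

-28.319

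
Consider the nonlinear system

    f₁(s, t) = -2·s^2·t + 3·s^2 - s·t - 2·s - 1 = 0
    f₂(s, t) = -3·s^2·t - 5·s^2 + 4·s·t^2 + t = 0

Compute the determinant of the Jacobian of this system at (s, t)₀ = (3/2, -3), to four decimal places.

-881.0000

J = [[-4·s·t + 6·s - t - 2, -2·s^2 - s], [-6·s·t - 10·s + 4·t^2, -3·s^2 + 8·s·t + 1]].
At the point, J = [[28.0000, -6.0000], [48.0000, -41.7500]].
det J = -881.0000.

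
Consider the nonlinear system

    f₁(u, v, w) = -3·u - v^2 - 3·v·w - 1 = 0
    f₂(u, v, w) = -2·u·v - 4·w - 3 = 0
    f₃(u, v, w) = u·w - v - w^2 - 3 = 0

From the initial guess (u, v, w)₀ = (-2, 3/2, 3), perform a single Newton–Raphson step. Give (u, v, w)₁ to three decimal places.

(-1.868, 1.465, 0.616)

At (-2, 3/2, 3): F = (-10.750, -9.000, -19.500).
Jacobian J = [[-3, -2·v - 3·w, -3·v], [-2·v, -2·u, -4], [w, -1, u - 2·w]].
At the point, J = [[-3.000, -12.000, -4.500], [-3.000, 4.000, -4.000], [3.000, -1.000, -8.000]] (det J = 580.500).
Solving J·Δ = −F gives Δ = (0.132, -0.035, -2.384).
Then the next iterate is (u, v, w)₁ = (-1.868, 1.465, 0.616).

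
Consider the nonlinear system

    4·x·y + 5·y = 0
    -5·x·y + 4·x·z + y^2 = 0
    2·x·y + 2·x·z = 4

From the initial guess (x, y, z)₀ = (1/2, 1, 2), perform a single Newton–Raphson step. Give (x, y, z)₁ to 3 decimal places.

At (1/2, 1, 2): F = (7.000, 2.500, -1.000).
Jacobian J = [[4·y, 4·x + 5, 0], [-5·y + 4·z, -5·x + 2·y, 4·x], [2·y + 2·z, 2·x, 2·x]].
At the point, J = [[4.000, 7.000, 0.000], [3.000, -0.500, 2.000], [6.000, 1.000, 1.000]] (det J = 53.000).
Solving J·Δ = −F gives Δ = (0.925, -1.528, -3.019).
Then the next iterate is (x, y, z)₁ = (1.425, -0.528, -1.019).

(1.425, -0.528, -1.019)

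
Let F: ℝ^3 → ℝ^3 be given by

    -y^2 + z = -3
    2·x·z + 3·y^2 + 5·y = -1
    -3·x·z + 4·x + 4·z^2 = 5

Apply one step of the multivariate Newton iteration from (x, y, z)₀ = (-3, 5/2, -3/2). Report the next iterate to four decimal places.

(1.2212, 2.5087, 3.2933)

At (-3, 5/2, -3/2): F = (-4.7500, 41.2500, -21.5000).
Jacobian J = [[0, -2·y, 1], [2·z, 6·y + 5, 2·x], [-3·z + 4, 0, -3·x + 8·z]].
At the point, J = [[0.0000, -5.0000, 1.0000], [-3.0000, 20.0000, -6.0000], [8.5000, 0.0000, -3.0000]] (det J = 130.0000).
Solving J·Δ = −F gives Δ = (4.2212, 0.0087, 4.7933).
Then the next iterate is (x, y, z)₁ = (1.2212, 2.5087, 3.2933).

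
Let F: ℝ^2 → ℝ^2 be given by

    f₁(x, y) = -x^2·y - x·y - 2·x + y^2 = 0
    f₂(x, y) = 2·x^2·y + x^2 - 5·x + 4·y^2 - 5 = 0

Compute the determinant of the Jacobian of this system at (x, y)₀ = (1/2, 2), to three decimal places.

-99.000

J = [[-2·x·y - y - 2, -x^2 - x + 2·y], [4·x·y + 2·x - 5, 2·x^2 + 8·y]].
At the point, J = [[-6.000, 3.250], [0.000, 16.500]].
det J = -99.000.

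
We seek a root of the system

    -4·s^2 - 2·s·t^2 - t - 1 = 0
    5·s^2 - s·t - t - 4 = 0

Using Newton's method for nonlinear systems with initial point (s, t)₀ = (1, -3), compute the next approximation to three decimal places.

(0.593, -2.143)

At (1, -3): F = (-20.000, 7.000).
Jacobian J = [[-8·s - 2·t^2, -4·s·t - 1], [10·s - t, -s - 1]].
At the point, J = [[-26.000, 11.000], [13.000, -2.000]] (det J = -91.000).
Solving J·Δ = −F gives Δ = (-0.407, 0.857).
Then the next iterate is (s, t)₁ = (0.593, -2.143).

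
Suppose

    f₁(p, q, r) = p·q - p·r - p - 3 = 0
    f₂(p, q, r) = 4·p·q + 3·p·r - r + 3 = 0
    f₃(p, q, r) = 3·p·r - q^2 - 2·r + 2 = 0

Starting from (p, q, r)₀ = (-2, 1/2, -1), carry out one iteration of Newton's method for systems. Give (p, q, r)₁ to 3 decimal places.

At (-2, 1/2, -1): F = (-4.000, 6.000, 9.750).
Jacobian J = [[q - r - 1, p, -p], [4·q + 3·r, 4·p, 3·p - 1], [3·r, -2·q, 3·p - 2]].
At the point, J = [[0.500, -2.000, 2.000], [-1.000, -8.000, -7.000], [-3.000, -1.000, -8.000]] (det J = -43.500).
Solving J·Δ = −F gives Δ = (-1.000, -0.583, 1.667).
Then the next iterate is (p, q, r)₁ = (-3.000, -0.083, 0.667).

(-3.000, -0.083, 0.667)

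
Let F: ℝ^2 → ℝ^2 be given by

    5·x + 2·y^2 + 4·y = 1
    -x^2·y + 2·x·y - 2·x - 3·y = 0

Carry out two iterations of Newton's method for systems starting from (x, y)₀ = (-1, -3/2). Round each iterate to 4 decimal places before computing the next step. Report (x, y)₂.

(0.7823, -0.9299)

At (-1, -3/2): F = (-7.5000, 11.0000).
Jacobian J = [[5, 4·y + 4], [-2·x·y + 2·y - 2, -x^2 + 2·x - 3]].
At the point, J = [[5.0000, -2.0000], [-8.0000, -6.0000]] (det J = -46.0000).
Solving J·Δ = −F gives Δ = (1.4565, -0.1087).
Then the next iterate is (x, y)₁ = (0.4565, -1.6087).
Round to (0.4565, -1.6087) and repeat: F = (0.023531, 2.779598), J = [[5.0000, -2.4348], [-3.748657, -2.295392]].
Δ = (0.3258, 0.6788), so (x, y)₂ = (0.7823, -0.9299).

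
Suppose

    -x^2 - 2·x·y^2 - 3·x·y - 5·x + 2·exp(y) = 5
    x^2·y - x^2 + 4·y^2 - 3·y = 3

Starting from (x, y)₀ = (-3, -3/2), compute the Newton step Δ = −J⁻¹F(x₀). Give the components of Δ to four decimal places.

(0.9102, 0.2755)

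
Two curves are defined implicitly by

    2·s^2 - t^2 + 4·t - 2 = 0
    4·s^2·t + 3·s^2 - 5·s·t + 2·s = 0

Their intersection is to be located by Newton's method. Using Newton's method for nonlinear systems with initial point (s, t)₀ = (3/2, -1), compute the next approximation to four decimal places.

At (3/2, -1): F = (-2.5000, 8.2500).
Jacobian J = [[4·s, -2·t + 4], [8·s·t + 6·s - 5·t + 2, 4·s^2 - 5·s]].
At the point, J = [[6.0000, 6.0000], [4.0000, 1.5000]] (det J = -15.0000).
Solving J·Δ = −F gives Δ = (-3.5500, 3.9667).
Then the next iterate is (s, t)₁ = (-2.0500, 2.9667).

(-2.0500, 2.9667)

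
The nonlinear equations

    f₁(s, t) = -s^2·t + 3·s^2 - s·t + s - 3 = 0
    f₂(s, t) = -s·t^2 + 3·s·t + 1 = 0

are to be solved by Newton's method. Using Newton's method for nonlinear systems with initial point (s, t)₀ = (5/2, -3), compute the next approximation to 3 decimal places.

(1.486, -1.856)

At (5/2, -3): F = (44.500, -44.000).
Jacobian J = [[-2·s·t + 6·s - t + 1, -s^2 - s], [-t^2 + 3·t, -2·s·t + 3·s]].
At the point, J = [[34.000, -8.750], [-18.000, 22.500]] (det J = 607.500).
Solving J·Δ = −F gives Δ = (-1.014, 1.144).
Then the next iterate is (s, t)₁ = (1.486, -1.856).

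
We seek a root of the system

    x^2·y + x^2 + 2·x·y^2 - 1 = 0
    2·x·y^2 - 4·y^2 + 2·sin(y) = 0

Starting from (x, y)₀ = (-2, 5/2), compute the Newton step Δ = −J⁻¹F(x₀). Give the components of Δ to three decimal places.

At (-2, 5/2): F = (-12.000, -48.80306).
Jacobian J = [[2·x·y + 2·x + 2·y^2, x^2 + 4·x·y], [2·y^2, 4·x·y - 8·y + 2·cos(y)]].
At the point, J = [[-1.500, -16.000], [12.500, -41.60229]] (det J = 262.40343).
Solving J·Δ = −F gives Δ = (1.073, -0.851).

(1.073, -0.851)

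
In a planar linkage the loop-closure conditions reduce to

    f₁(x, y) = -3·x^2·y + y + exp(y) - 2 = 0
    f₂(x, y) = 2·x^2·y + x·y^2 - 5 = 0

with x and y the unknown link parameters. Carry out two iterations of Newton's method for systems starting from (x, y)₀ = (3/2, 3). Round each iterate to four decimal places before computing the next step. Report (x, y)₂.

At (3/2, 3): F = (0.835537, 22.0000).
Jacobian J = [[-6·x·y, -3·x^2 + exp(y) + 1], [4·x·y + y^2, 2·x^2 + 2·x·y]].
At the point, J = [[-27.0000, 14.335537], [27.0000, 13.5000]] (det J = -751.559497).
Solving J·Δ = −F gives Δ = (-0.4046, -0.8204).
Then the next iterate is (x, y)₁ = (1.0954, 2.1796).
Round to (1.0954, 2.1796) and repeat: F = (1.176455, 5.434478), J = [[-14.325203, 6.243065], [14.300792, 7.174870]].
Δ = (-0.1327, -0.4929), so (x, y)₂ = (0.9627, 1.6867).

(0.9627, 1.6867)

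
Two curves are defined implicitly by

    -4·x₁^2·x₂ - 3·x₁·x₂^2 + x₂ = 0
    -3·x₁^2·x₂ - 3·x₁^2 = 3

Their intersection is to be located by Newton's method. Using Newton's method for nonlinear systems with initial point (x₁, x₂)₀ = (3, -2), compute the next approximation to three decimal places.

(2.048, -1.745)

At (3, -2): F = (34.000, 24.000).
Jacobian J = [[-8·x₁·x₂ - 3·x₂^2, -4·x₁^2 - 6·x₁·x₂ + 1], [-6·x₁·x₂ - 6·x₁, -3·x₁^2]].
At the point, J = [[36.000, 1.000], [18.000, -27.000]] (det J = -990.000).
Solving J·Δ = −F gives Δ = (-0.952, 0.255).
Then the next iterate is (x₁, x₂)₁ = (2.048, -1.745).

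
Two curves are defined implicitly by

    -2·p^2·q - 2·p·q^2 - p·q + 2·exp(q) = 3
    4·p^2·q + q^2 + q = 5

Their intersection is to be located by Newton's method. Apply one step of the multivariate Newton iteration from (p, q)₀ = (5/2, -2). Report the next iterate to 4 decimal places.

(1.6533, -1.1304)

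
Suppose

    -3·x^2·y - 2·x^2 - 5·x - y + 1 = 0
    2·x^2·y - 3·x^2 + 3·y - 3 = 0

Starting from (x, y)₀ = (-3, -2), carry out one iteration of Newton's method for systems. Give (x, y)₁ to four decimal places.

(-1.4444, -1.6825)

At (-3, -2): F = (54.0000, -72.0000).
Jacobian J = [[-6·x·y - 4·x - 5, -3·x^2 - 1], [4·x·y - 6·x, 2·x^2 + 3]].
At the point, J = [[-29.0000, -28.0000], [42.0000, 21.0000]] (det J = 567.0000).
Solving J·Δ = −F gives Δ = (1.5556, 0.3175).
Then the next iterate is (x, y)₁ = (-1.4444, -1.6825).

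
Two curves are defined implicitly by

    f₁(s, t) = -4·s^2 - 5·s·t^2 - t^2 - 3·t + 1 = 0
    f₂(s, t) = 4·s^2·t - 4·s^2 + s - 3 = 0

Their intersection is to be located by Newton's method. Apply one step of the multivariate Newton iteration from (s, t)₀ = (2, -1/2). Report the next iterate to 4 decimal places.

At (2, -1/2): F = (-16.2500, -25.0000).
Jacobian J = [[-8·s - 5·t^2, -10·s·t - 2·t - 3], [8·s·t - 8·s + 1, 4·s^2]].
At the point, J = [[-17.2500, 8.0000], [-23.0000, 16.0000]] (det J = -92.0000).
Solving J·Δ = −F gives Δ = (-0.6522, 0.6250).
Then the next iterate is (s, t)₁ = (1.3478, 0.1250).

(1.3478, 0.1250)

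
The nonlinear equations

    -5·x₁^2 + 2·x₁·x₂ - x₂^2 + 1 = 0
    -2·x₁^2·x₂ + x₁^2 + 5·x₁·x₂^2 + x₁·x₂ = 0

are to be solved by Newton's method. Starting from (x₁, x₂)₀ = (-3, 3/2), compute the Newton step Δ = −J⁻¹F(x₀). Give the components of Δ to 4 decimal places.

(1.6061, -0.2500)

At (-3, 3/2): F = (-55.2500, -56.2500).
Jacobian J = [[-10·x₁ + 2·x₂, 2·x₁ - 2·x₂], [-4·x₁·x₂ + 2·x₁ + 5·x₂^2 + x₂, -2·x₁^2 + 10·x₁·x₂ + x₁]].
At the point, J = [[33.0000, -9.0000], [24.7500, -66.0000]] (det J = -1955.2500).
Solving J·Δ = −F gives Δ = (1.6061, -0.2500).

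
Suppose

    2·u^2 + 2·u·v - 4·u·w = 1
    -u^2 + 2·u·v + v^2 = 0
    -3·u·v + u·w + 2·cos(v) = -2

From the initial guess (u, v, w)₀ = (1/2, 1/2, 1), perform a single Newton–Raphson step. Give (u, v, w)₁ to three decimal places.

(5.243, 0.250, -2.497)

At (1/2, 1/2, 1): F = (-2.000, 0.500, 3.50517).
Jacobian J = [[4·u + 2·v - 4·w, 2·u, -4·u], [-2·u + 2·v, 2·u + 2·v, 0], [-3·v + w, -3·u - 2·sin(v), u]].
At the point, J = [[-1.000, 1.000, -2.000], [0.000, 2.000, 0.000], [-0.500, -2.45885, 0.500]] (det J = -3.000).
Solving J·Δ = −F gives Δ = (4.743, -0.250, -3.497).
Then the next iterate is (u, v, w)₁ = (5.243, 0.250, -2.497).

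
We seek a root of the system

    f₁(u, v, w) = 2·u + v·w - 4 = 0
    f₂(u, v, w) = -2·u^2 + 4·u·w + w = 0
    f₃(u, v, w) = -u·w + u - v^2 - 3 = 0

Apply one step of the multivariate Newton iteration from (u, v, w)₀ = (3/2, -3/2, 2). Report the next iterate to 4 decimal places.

At (3/2, -3/2, 2): F = (-4.0000, 9.5000, -6.7500).
Jacobian J = [[2, w, v], [-4·u + 4·w, 0, 4·u + 1], [-w + 1, -2·v, -u]].
At the point, J = [[2.0000, 2.0000, -1.5000], [2.0000, 0.0000, 7.0000], [-1.0000, 3.0000, -1.5000]] (det J = -59.0000).
Solving J·Δ = −F gives Δ = (-0.4195, 1.4915, -1.2373).
Then the next iterate is (u, v, w)₁ = (1.0805, -0.0085, 0.7627).

(1.0805, -0.0085, 0.7627)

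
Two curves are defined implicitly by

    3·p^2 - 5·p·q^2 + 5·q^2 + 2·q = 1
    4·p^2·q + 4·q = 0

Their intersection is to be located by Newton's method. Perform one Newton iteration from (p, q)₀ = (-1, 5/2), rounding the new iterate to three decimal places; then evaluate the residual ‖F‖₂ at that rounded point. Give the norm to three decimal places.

At (-1, 5/2): F = (69.500, 20.000).
Jacobian J = [[6·p - 5·q^2, -10·p·q + 10·q + 2], [8·p·q, 4·p^2 + 4]].
At the point, J = [[-37.250, 52.000], [-20.000, 8.000]] (det J = 742.000).
Solving J·Δ = −F gives Δ = (0.652, -0.869).
Then the next iterate is (p, q)₁ = (-0.348, 1.631).
Re-evaluating at (-0.348, 1.631): F = (20.55480, 7.31408), so ‖F‖₂ = 21.817.

21.817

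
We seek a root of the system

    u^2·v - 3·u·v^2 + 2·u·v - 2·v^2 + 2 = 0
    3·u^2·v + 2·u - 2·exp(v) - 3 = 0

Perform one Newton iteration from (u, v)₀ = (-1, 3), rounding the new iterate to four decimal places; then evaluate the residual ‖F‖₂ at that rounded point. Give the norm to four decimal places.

At (-1, 3): F = (8.0000, -36.171074).
Jacobian J = [[2·u·v - 3·v^2 + 2·v, u^2 - 6·u·v + 2·u - 4·v], [6·u·v + 2, 3·u^2 - 2·exp(v)]].
At the point, J = [[-27.0000, 5.0000], [-16.0000, -37.171074]] (det J = 1083.618994).
Solving J·Δ = −F gives Δ = (0.1075, -1.0194).
Then the next iterate is (u, v)₁ = (-0.8925, 1.9806).
Re-evaluating at (-0.8925, 1.9806): F = (2.699969, -14.546202), so ‖F‖₂ = 14.7947.

14.7947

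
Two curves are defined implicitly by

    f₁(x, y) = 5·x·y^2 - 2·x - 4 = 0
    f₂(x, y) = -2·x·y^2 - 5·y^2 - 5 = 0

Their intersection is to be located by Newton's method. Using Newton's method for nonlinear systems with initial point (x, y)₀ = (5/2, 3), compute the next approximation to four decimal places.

(3.2439, 1.1935)

At (5/2, 3): F = (103.5000, -95.0000).
Jacobian J = [[5·y^2 - 2, 10·x·y], [-2·y^2, -4·x·y - 10·y]].
At the point, J = [[43.0000, 75.0000], [-18.0000, -60.0000]] (det J = -1230.0000).
Solving J·Δ = −F gives Δ = (0.7439, -1.8065).
Then the next iterate is (x, y)₁ = (3.2439, 1.1935).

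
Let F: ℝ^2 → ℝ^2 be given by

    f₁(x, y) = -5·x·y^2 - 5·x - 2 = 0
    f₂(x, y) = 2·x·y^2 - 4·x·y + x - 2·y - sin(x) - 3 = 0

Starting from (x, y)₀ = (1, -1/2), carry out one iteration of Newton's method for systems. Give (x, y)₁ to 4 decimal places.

At (1, -1/2): F = (-8.2500, 0.658529).
Jacobian J = [[-5·y^2 - 5, -10·x·y], [2·y^2 - 4·y - cos(x) + 1, 4·x·y - 4·x - 2]].
At the point, J = [[-6.2500, 5.0000], [2.959698, -8.0000]] (det J = 35.201512).
Solving J·Δ = −F gives Δ = (-1.7814, -0.5767).
Then the next iterate is (x, y)₁ = (-0.7814, -1.0767).

(-0.7814, -1.0767)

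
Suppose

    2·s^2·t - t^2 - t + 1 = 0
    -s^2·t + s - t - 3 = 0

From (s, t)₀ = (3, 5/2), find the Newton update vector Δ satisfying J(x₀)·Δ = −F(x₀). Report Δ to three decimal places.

(-0.549, -1.731)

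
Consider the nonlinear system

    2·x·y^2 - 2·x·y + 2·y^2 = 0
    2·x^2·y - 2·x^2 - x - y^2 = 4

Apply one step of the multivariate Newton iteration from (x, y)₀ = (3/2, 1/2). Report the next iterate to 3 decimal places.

At (3/2, 1/2): F = (-0.250, -8.000).
Jacobian J = [[2·y^2 - 2·y, 4·x·y - 2·x + 4·y], [4·x·y - 4·x - 1, 2·x^2 - 2·y]].
At the point, J = [[-0.500, 2.000], [-4.000, 3.500]] (det J = 6.250).
Solving J·Δ = −F gives Δ = (-2.420, -0.480).
Then the next iterate is (x, y)₁ = (-0.920, 0.020).

(-0.920, 0.020)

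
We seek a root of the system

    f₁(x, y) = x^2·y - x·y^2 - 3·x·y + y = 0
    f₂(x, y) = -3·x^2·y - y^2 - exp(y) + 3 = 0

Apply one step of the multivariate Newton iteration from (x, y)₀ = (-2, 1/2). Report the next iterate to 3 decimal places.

(-3.049, -0.264)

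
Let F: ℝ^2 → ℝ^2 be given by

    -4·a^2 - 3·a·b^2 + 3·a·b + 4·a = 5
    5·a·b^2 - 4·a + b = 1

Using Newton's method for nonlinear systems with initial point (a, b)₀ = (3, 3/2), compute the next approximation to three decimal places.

At (3, 3/2): F = (-35.750, 22.250).
Jacobian J = [[-8·a - 3·b^2 + 3·b + 4, -6·a·b + 3·a], [5·b^2 - 4, 10·a·b + 1]].
At the point, J = [[-22.250, -18.000], [7.250, 46.000]] (det J = -893.000).
Solving J·Δ = −F gives Δ = (-1.393, -0.264).
Then the next iterate is (a, b)₁ = (1.607, 1.236).

(1.607, 1.236)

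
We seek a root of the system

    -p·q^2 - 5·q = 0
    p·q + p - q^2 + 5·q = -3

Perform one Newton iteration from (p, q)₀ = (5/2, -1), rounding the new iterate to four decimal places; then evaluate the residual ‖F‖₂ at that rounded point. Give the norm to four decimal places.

At (5/2, -1): F = (2.5000, -3.0000).
Jacobian J = [[-q^2, -2·p·q - 5], [q + 1, p - 2·q + 5]].
At the point, J = [[-1.0000, 0.0000], [0.0000, 9.5000]] (det J = -9.5000).
Solving J·Δ = −F gives Δ = (2.5000, 0.3158).
Then the next iterate is (p, q)₁ = (5.0000, -0.6842).
Re-evaluating at (5.0000, -0.6842): F = (1.080352, 0.689870), so ‖F‖₂ = 1.2818.

1.2818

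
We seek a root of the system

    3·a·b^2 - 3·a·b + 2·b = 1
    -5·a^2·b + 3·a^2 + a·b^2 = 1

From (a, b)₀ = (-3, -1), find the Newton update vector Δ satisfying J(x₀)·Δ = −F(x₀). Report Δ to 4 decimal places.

(1.0213, 0.5128)

At (-3, -1): F = (-21.0000, 68.0000).
Jacobian J = [[3·b^2 - 3·b, 6·a·b - 3·a + 2], [-10·a·b + 6·a + b^2, -5·a^2 + 2·a·b]].
At the point, J = [[6.0000, 29.0000], [-47.0000, -39.0000]] (det J = 1129.0000).
Solving J·Δ = −F gives Δ = (1.0213, 0.5128).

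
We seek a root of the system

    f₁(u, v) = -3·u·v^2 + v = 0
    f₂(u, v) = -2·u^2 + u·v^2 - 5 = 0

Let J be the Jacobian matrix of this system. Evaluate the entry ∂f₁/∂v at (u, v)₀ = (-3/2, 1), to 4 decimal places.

∂f₁/∂v = -6·u·v + 1.
At (-3/2, 1) this is 10.0000.

10.0000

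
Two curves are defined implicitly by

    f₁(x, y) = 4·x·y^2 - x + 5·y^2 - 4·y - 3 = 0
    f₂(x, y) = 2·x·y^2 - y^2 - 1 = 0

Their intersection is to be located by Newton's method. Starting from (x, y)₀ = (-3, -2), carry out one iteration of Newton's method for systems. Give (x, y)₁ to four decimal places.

At (-3, -2): F = (-20.0000, -29.0000).
Jacobian J = [[4·y^2 - 1, 8·x·y + 10·y - 4], [2·y^2, 4·x·y - 2·y]].
At the point, J = [[15.0000, 24.0000], [8.0000, 28.0000]] (det J = 228.0000).
Solving J·Δ = −F gives Δ = (-0.5965, 1.2061).
Then the next iterate is (x, y)₁ = (-3.5965, -0.7939).

(-3.5965, -0.7939)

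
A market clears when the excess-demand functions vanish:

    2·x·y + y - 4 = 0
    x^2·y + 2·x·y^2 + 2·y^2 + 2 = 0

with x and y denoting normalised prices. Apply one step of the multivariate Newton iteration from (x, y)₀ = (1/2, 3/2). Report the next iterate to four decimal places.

(2.2460, -0.6190)

At (1/2, 3/2): F = (-1.0000, 9.1250).
Jacobian J = [[2·y, 2·x + 1], [2·x·y + 2·y^2, x^2 + 4·x·y + 4·y]].
At the point, J = [[3.0000, 2.0000], [6.0000, 9.2500]] (det J = 15.7500).
Solving J·Δ = −F gives Δ = (1.7460, -2.1190).
Then the next iterate is (x, y)₁ = (2.2460, -0.6190).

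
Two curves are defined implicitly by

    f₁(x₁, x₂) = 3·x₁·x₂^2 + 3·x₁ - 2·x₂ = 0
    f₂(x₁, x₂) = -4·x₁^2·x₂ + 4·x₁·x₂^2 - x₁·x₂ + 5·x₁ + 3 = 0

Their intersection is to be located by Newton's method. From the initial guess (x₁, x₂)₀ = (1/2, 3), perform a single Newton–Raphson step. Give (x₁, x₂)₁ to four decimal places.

At (1/2, 3): F = (9.0000, 19.0000).
Jacobian J = [[3·x₂^2 + 3, 6·x₁·x₂ - 2], [-8·x₁·x₂ + 4·x₂^2 - x₂ + 5, -4·x₁^2 + 8·x₁·x₂ - x₁]].
At the point, J = [[30.0000, 7.0000], [26.0000, 10.5000]] (det J = 133.0000).
Solving J·Δ = −F gives Δ = (0.2895, -2.5263).
Then the next iterate is (x₁, x₂)₁ = (0.7895, 0.4737).

(0.7895, 0.4737)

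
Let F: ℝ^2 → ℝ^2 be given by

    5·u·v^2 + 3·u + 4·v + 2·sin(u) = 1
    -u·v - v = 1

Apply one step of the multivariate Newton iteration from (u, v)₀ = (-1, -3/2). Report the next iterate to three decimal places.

(-0.333, -0.831)

At (-1, -3/2): F = (-22.93294, -1.000).
Jacobian J = [[5·v^2 + 2·cos(u) + 3, 10·u·v + 4], [-v, -u - 1]].
At the point, J = [[15.33060, 19.000], [1.500, 0.000]] (det J = -28.500).
Solving J·Δ = −F gives Δ = (0.667, 0.669).
Then the next iterate is (u, v)₁ = (-0.333, -0.831).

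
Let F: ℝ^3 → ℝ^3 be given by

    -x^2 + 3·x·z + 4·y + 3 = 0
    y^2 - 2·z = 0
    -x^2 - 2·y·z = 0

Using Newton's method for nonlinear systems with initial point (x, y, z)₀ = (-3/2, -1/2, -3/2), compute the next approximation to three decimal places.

At (-3/2, -1/2, -3/2): F = (5.500, 3.250, -3.750).
Jacobian J = [[-2·x + 3·z, 4, 3·x], [0, 2·y, -2], [-2·x, -2·z, -2·y]].
At the point, J = [[-1.500, 4.000, -4.500], [0.000, -1.000, -2.000], [3.000, 3.000, 1.000]] (det J = -45.000).
Solving J·Δ = −F gives Δ = (0.389, 0.383, 1.433).
Then the next iterate is (x, y, z)₁ = (-1.111, -0.117, -0.067).

(-1.111, -0.117, -0.067)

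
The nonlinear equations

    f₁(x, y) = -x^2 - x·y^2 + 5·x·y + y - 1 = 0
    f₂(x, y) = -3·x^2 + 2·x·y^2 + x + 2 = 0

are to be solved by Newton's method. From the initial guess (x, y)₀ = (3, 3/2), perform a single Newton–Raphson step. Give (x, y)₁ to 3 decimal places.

(0.432, 0.189)

At (3, 3/2): F = (7.250, -8.500).
Jacobian J = [[-2·x - y^2 + 5·y, -2·x·y + 5·x + 1], [-6·x + 2·y^2 + 1, 4·x·y]].
At the point, J = [[-0.750, 7.000], [-12.500, 18.000]] (det J = 74.000).
Solving J·Δ = −F gives Δ = (-2.568, -1.311).
Then the next iterate is (x, y)₁ = (0.432, 0.189).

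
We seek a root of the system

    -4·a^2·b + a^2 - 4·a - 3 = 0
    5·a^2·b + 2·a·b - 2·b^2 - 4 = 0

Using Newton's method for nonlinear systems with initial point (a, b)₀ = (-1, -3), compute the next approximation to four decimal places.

(-0.7571, -1.3220)

At (-1, -3): F = (14.0000, -31.0000).
Jacobian J = [[-8·a·b + 2·a - 4, -4·a^2], [10·a·b + 2·b, 5·a^2 + 2·a - 4·b]].
At the point, J = [[-30.0000, -4.0000], [24.0000, 15.0000]] (det J = -354.0000).
Solving J·Δ = −F gives Δ = (0.2429, 1.6780).
Then the next iterate is (a, b)₁ = (-0.7571, -1.3220).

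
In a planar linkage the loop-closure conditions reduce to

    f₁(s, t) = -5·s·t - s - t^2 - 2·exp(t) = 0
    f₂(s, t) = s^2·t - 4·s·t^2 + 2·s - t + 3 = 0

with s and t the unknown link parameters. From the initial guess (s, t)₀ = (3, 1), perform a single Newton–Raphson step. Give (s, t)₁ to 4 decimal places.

At (3, 1): F = (-24.436564, 5.0000).
Jacobian J = [[-5·t - 1, -5·s - 2·t - 2·exp(t)], [2·s·t - 4·t^2 + 2, s^2 - 8·s·t - 1]].
At the point, J = [[-6.0000, -22.436564], [4.0000, -16.0000]] (det J = 185.746255).
Solving J·Δ = −F gives Δ = (-2.7089, -0.3647).
Then the next iterate is (s, t)₁ = (0.2911, 0.6353).

(0.2911, 0.6353)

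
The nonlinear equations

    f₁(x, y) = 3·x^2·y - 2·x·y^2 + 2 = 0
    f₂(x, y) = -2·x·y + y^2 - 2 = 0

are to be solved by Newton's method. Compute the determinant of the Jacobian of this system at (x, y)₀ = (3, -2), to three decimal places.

236.000

J = [[6·x·y - 2·y^2, 3·x^2 - 4·x·y], [-2·y, -2·x + 2·y]].
At the point, J = [[-44.000, 51.000], [4.000, -10.000]].
det J = 236.000.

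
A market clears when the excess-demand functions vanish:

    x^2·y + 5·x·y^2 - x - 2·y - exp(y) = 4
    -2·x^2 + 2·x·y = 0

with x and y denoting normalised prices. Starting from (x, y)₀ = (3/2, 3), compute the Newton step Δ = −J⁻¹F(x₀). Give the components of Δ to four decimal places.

(-0.0928, -1.5000)

At (3/2, 3): F = (42.664463, 4.5000).
Jacobian J = [[2·x·y + 5·y^2 - 1, x^2 + 10·x·y - exp(y) - 2], [-4·x + 2·y, 2·x]].
At the point, J = [[53.0000, 25.164463], [0.0000, 3.0000]] (det J = 159.0000).
Solving J·Δ = −F gives Δ = (-0.0928, -1.5000).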